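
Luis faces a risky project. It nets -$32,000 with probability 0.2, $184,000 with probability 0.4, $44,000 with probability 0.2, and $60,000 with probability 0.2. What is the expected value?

$88,000

EV = 0.2 × (-32000) + 0.4 × 184000 + 0.2 × 44000 + 0.2 × 60000 = -6400 + 73600 + 8800 + 12000 = 88000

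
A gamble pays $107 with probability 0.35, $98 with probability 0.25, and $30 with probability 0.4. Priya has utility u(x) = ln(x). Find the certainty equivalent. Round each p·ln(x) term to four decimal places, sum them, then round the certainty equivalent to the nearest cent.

E[u] = 0.35·ln(107) + 0.25·ln(98) + 0.4·ln(30) = 1.6355 + 1.1462 + 1.3605 = 4.1422
CE = e^4.1422 ≈ 62.94

$62.94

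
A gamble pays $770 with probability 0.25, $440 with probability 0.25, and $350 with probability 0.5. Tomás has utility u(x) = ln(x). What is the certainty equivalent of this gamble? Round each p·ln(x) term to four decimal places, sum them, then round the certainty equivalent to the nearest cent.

E[u] = 0.25·ln(770) + 0.25·ln(440) + 0.5·ln(350) = 1.6616 + 1.5217 + 2.9290 = 6.1123
CE = e^6.1123 ≈ 451.38

$451.38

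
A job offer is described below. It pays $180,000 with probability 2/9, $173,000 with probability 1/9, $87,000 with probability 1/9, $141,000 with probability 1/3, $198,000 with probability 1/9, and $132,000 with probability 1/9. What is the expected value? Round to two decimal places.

$152,555.56

EV = 2/9 × 180000 + 1/9 × 173000 + 1/9 × 87000 + 1/3 × 141000 + 1/9 × 198000 + 1/9 × 132000 = 40000 + 19222.2222 + 9666.6667 + 47000 + 22000 + 14666.6667 = 152555.5556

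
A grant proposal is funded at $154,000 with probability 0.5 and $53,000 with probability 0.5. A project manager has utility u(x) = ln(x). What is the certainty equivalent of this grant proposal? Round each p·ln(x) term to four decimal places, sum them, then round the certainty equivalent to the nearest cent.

E[u] = 0.5·ln(154000) + 0.5·ln(53000) = 5.9724 + 5.4390 = 11.4114
CE = e^11.4114 ≈ 90345.82

$90,345.82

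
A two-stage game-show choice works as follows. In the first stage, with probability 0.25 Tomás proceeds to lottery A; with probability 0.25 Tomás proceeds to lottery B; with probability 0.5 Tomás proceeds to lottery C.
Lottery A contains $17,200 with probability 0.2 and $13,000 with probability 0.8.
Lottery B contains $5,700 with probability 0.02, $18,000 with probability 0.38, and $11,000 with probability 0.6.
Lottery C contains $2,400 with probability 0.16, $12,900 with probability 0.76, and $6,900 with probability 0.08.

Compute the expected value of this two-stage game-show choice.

$12,218.50

EV(A) = 0.2 × 17200 + 0.8 × 13000 = 3440 + 10400 = 13840
EV(B) = 0.02 × 5700 + 0.38 × 18000 + 0.6 × 11000 = 114 + 6840 + 6600 = 13554
EV(C) = 0.16 × 2400 + 0.76 × 12900 + 0.08 × 6900 = 384 + 9804 + 552 = 10740
Overall = 0.25 × 13840 + 0.25 × 13554 + 0.5 × 10740 = 3460 + 3388.5 + 5370 = 12218.5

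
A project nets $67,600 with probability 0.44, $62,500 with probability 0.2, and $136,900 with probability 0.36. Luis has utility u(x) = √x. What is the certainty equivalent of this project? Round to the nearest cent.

E[u] = 0.44·√67600 + 0.2·√62500 + 0.36·√136900 = 0.44·260 + 0.2·250 + 0.36·370 = 297.6
CE = (297.6)² = 88565.76

$88,565.76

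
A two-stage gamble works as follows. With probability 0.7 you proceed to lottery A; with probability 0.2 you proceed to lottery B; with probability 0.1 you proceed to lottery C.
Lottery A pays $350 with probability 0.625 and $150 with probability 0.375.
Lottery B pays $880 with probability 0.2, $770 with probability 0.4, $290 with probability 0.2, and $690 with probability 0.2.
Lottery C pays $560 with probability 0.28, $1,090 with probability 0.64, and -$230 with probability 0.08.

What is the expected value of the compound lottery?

EV(A) = 0.625 × 350 + 0.375 × 150 = 218.75 + 56.25 = 275
EV(B) = 0.2 × 880 + 0.4 × 770 + 0.2 × 290 + 0.2 × 690 = 176 + 308 + 58 + 138 = 680
EV(C) = 0.28 × 560 + 0.64 × 1090 + 0.08 × (-230) = 156.8 + 697.6 − 18.4 = 836
Overall = 0.7 × 275 + 0.2 × 680 + 0.1 × 836 = 192.5 + 136 + 83.6 = 412.1

$412.10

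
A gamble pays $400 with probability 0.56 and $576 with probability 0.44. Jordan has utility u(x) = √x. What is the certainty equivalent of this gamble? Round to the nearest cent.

$473.50

E[u] = 0.56·√400 + 0.44·√576 = 0.56·20 + 0.44·24 = 21.76
CE = (21.76)² = 473.4976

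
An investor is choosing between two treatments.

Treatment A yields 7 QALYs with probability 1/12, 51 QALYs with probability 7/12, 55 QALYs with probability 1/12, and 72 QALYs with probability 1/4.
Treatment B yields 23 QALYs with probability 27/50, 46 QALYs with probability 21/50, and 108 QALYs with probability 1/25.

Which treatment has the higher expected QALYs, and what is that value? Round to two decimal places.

Treatment A (52.92 QALYs)

Treatment A = 1/12 × 7 + 7/12 × 51 + 1/12 × 55 + 1/4 × 72 = 0.5833 + 29.75 + 4.5833 + 18 = 52.9167
Treatment B = 27/50 × 23 + 21/50 × 46 + 1/25 × 108 = 12.42 + 19.32 + 4.32 = 36.06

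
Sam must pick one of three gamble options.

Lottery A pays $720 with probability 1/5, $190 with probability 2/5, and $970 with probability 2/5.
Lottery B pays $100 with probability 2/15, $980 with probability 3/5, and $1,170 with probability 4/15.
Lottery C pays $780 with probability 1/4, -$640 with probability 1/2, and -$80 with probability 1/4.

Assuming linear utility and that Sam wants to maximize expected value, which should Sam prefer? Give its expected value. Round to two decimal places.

Lottery A = 1/5 × 720 + 2/5 × 190 + 2/5 × 970 = 144 + 76 + 388 = 608
Lottery B = 2/15 × 100 + 3/5 × 980 + 4/15 × 1170 = 13.3333 + 588 + 312 = 913.3333
Lottery C = 1/4 × 780 + 1/2 × (-640) + 1/4 × (-80) = 195 − 320 − 20 = -145

Lottery B ($913.33)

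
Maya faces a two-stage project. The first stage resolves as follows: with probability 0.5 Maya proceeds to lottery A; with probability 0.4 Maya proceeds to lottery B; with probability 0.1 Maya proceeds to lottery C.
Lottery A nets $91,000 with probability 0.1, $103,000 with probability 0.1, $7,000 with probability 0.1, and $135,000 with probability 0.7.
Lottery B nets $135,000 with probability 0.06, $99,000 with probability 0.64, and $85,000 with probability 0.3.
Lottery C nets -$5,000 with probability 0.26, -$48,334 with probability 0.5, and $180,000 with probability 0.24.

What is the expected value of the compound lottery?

EV(A) = 0.1 × 91000 + 0.1 × 103000 + 0.1 × 7000 + 0.7 × 135000 = 9100 + 10300 + 700 + 94500 = 114600
EV(B) = 0.06 × 135000 + 0.64 × 99000 + 0.3 × 85000 = 8100 + 63360 + 25500 = 96960
EV(C) = 0.26 × (-5000) + 0.5 × (-48334) + 0.24 × 180000 = -1300 − 24167 + 43200 = 17733
Overall = 0.5 × 114600 + 0.4 × 96960 + 0.1 × 17733 = 57300 + 38784 + 1773.3 = 97857.3

$97,857.30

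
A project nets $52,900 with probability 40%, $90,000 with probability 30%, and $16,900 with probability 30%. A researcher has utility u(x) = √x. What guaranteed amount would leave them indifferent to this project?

$48,841

E[u] = 0.4·√52900 + 0.3·√90000 + 0.3·√16900 = 0.4·230 + 0.3·300 + 0.3·130 = 221
CE = (221)² = 48841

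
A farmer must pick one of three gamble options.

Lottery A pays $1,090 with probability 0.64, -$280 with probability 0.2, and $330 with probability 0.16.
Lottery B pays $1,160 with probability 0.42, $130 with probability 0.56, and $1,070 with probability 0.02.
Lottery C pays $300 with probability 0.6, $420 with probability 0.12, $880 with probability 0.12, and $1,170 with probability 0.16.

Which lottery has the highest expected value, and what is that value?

Lottery A ($694.40)

Lottery A = 0.64 × 1090 + 0.2 × (-280) + 0.16 × 330 = 697.6 − 56 + 52.8 = 694.4
Lottery B = 0.42 × 1160 + 0.56 × 130 + 0.02 × 1070 = 487.2 + 72.8 + 21.4 = 581.4
Lottery C = 0.6 × 300 + 0.12 × 420 + 0.12 × 880 + 0.16 × 1170 = 180 + 50.4 + 105.6 + 187.2 = 523.2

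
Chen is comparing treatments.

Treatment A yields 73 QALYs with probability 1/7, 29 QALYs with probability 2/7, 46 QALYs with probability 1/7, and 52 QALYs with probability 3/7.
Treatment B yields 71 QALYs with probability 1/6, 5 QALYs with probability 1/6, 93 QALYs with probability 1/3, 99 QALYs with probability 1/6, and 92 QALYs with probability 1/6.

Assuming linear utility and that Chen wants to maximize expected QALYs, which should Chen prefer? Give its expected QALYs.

Treatment A = 1/7 × 73 + 2/7 × 29 + 1/7 × 46 + 3/7 × 52 = 10.4286 + 8.2857 + 6.5714 + 22.2857 = 47.5714
Treatment B = 1/6 × 71 + 1/6 × 5 + 1/3 × 93 + 1/6 × 99 + 1/6 × 92 = 11.8333 + 0.8333 + 31 + 16.5 + 15.3333 = 75.5

Treatment B (75.5 QALYs)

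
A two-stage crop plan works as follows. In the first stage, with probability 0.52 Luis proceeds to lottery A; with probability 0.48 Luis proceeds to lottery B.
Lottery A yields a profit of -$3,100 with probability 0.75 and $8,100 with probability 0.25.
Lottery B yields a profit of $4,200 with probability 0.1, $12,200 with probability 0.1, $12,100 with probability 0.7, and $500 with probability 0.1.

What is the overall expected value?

$4,720.80

EV(A) = 0.75 × (-3100) + 0.25 × 8100 = -2325 + 2025 = -300
EV(B) = 0.1 × 4200 + 0.1 × 12200 + 0.7 × 12100 + 0.1 × 500 = 420 + 1220 + 8470 + 50 = 10160
Overall = 0.52 × (-300) + 0.48 × 10160 = -156 + 4876.8 = 4720.8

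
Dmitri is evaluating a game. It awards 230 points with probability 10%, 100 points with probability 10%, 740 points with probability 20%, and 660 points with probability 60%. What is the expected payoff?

EV = 0.1 × 230 + 0.1 × 100 + 0.2 × 740 + 0.6 × 660 = 23 + 10 + 148 + 396 = 577

577 points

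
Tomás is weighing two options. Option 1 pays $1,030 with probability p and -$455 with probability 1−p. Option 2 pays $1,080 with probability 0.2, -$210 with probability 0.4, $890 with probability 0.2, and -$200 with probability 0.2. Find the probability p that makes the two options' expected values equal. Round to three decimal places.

EV(Option 2) = 0.2 × 1080 + 0.4 × (-210) + 0.2 × 890 + 0.2 × (-200) = 216 − 84 + 178 − 40 = 270
p·1030 + (1−p)·(-455) = 270
1485p − 455 = 270
p = (270 + 455) / 1485

p = 0.488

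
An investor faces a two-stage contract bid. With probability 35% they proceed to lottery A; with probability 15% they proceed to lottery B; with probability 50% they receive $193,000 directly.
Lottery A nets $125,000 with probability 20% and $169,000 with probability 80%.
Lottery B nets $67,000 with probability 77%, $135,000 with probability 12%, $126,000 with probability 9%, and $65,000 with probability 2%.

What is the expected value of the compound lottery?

$164,634.50

EV(A) = 0.2 × 125000 + 0.8 × 169000 = 25000 + 135200 = 160200
EV(B) = 0.77 × 67000 + 0.12 × 135000 + 0.09 × 126000 + 0.02 × 65000 = 51590 + 16200 + 11340 + 1300 = 80430
Branch C: 193000 (certain)
Overall = 0.35 × 160200 + 0.15 × 80430 + 0.5 × 193000 = 56070 + 12064.5 + 96500 = 164634.5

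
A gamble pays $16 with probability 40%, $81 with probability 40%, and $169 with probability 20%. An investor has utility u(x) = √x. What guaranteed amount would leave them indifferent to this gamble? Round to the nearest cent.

$60.84

E[u] = 0.4·√16 + 0.4·√81 + 0.2·√169 = 0.4·4 + 0.4·9 + 0.2·13 = 7.8
CE = (7.8)² = 60.84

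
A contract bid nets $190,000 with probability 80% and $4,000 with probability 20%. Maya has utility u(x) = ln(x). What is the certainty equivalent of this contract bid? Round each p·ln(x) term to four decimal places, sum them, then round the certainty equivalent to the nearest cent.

E[u] = 0.8·ln(190000) + 0.2·ln(4000) = 9.7238 + 1.6588 = 11.3826
CE = e^11.3826 ≈ 87780.97

$87,780.97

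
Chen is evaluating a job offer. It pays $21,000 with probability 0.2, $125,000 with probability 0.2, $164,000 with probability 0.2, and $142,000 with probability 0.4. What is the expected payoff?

EV = 0.2 × 21000 + 0.2 × 125000 + 0.2 × 164000 + 0.4 × 142000 = 4200 + 25000 + 32800 + 56800 = 118800

$118,800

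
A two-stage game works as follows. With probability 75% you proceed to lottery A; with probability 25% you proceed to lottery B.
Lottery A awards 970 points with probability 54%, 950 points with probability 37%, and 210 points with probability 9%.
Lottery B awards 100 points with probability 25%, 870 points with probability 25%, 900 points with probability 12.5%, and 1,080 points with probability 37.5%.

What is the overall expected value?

860.65 points

EV(A) = 0.54 × 970 + 0.37 × 950 + 0.09 × 210 = 523.8 + 351.5 + 18.9 = 894.2
EV(B) = 0.25 × 100 + 0.25 × 870 + 0.125 × 900 + 0.375 × 1080 = 25 + 217.5 + 112.5 + 405 = 760
Overall = 0.75 × 894.2 + 0.25 × 760 = 670.65 + 190 = 860.65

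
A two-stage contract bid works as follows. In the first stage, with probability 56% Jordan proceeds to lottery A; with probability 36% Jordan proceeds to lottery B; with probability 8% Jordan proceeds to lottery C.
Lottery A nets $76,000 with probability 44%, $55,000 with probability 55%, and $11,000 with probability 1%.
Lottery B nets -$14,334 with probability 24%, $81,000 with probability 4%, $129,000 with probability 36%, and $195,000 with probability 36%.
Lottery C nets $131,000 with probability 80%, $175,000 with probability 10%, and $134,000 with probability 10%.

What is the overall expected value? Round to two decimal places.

EV(A) = 0.44 × 76000 + 0.55 × 55000 + 0.01 × 11000 = 33440 + 30250 + 110 = 63800
EV(B) = 0.24 × (-14334) + 0.04 × 81000 + 0.36 × 129000 + 0.36 × 195000 = -3440.16 + 3240 + 46440 + 70200 = 116439.84
EV(C) = 0.8 × 131000 + 0.1 × 175000 + 0.1 × 134000 = 104800 + 17500 + 13400 = 135700
Overall = 0.56 × 63800 + 0.36 × 116439.84 + 0.08 × 135700 = 35728 + 41918.3424 + 10856 = 88502.3424

$88,502.34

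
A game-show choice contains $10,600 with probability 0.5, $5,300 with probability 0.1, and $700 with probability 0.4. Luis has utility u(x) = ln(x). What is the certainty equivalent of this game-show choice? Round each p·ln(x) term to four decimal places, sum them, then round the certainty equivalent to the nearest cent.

$3,334.91

E[u] = 0.5·ln(10600) + 0.1·ln(5300) + 0.4·ln(700) = 4.6343 + 0.8575 + 2.6204 = 8.1122
CE = e^8.1122 ≈ 3334.91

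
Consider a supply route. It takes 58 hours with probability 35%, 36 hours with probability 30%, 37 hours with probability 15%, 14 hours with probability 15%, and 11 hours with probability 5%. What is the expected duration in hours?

EV = 0.35 × 58 + 0.3 × 36 + 0.15 × 37 + 0.15 × 14 + 0.05 × 11 = 20.3 + 10.8 + 5.55 + 2.1 + 0.55 = 39.3

39.3 hours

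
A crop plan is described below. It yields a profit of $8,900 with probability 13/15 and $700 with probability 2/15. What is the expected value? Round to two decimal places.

EV = 13/15 × 8900 + 2/15 × 700 = 7713.3333 + 93.3333 = 7806.6667

$7,806.67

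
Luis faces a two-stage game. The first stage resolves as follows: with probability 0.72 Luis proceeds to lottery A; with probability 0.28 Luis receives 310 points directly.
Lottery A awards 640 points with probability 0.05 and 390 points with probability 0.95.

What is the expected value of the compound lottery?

376.6 points

EV(A) = 0.05 × 640 + 0.95 × 390 = 32 + 370.5 = 402.5
Branch B: 310 (certain)
Overall = 0.72 × 402.5 + 0.28 × 310 = 289.8 + 86.8 = 376.6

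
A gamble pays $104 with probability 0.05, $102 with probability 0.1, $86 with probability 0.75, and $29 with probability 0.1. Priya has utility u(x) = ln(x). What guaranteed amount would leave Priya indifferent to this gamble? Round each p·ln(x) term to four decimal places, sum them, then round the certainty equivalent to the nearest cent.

E[u] = 0.05·ln(104) + 0.1·ln(102) + 0.75·ln(86) + 0.1·ln(29) = 0.2322 + 0.4625 + 3.3408 + 0.3367 = 4.3722
CE = e^4.3722 ≈ 79.22

$79.22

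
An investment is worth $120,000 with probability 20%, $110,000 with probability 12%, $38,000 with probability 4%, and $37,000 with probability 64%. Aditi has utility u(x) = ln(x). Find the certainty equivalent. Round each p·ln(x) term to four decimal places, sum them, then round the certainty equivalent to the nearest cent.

E[u] = 0.2·ln(120000) + 0.12·ln(110000) + 0.04·ln(38000) + 0.64·ln(37000) = 2.3390 + 1.3930 + 0.4218 + 6.7320 = 10.8858
CE = e^10.8858 ≈ 53412.50

$53,412.50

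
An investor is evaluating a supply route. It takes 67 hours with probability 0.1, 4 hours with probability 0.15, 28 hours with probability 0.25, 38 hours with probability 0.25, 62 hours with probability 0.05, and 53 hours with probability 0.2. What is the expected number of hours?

37.5 hours

EV = 0.1 × 67 + 0.15 × 4 + 0.25 × 28 + 0.25 × 38 + 0.05 × 62 + 0.2 × 53 = 6.7 + 0.6 + 7 + 9.5 + 3.1 + 10.6 = 37.5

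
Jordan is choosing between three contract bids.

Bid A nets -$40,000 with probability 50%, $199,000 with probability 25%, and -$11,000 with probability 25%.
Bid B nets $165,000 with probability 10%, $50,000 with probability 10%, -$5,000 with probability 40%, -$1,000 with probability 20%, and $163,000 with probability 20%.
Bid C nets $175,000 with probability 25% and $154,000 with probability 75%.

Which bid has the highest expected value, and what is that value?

Bid A = 0.5 × (-40000) + 0.25 × 199000 + 0.25 × (-11000) = -20000 + 49750 − 2750 = 27000
Bid B = 0.1 × 165000 + 0.1 × 50000 + 0.4 × (-5000) + 0.2 × (-1000) + 0.2 × 163000 = 16500 + 5000 − 2000 − 200 + 32600 = 51900
Bid C = 0.25 × 175000 + 0.75 × 154000 = 43750 + 115500 = 159250

Bid C ($159,250)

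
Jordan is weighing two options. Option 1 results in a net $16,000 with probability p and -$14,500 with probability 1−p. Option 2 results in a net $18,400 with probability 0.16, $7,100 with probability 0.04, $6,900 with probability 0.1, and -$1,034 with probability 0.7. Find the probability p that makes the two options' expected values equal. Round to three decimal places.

EV(Option 2) = 0.16 × 18400 + 0.04 × 7100 + 0.1 × 6900 + 0.7 × (-1034) = 2944 + 284 + 690 − 723.8 = 3194.2
p·16000 + (1−p)·(-14500) = 3194.2
30500p − 14500 = 3194.2
p = (3194.2 + 14500) / 30500

p = 0.580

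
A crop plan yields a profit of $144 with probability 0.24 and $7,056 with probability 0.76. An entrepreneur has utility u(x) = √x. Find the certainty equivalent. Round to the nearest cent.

E[u] = 0.24·√144 + 0.76·√7056 = 0.24·12 + 0.76·84 = 66.72
CE = (66.72)² = 4451.5584

$4,451.56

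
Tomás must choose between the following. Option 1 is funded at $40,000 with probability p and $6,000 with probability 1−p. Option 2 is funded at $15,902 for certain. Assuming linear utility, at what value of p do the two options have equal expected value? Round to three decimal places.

p·40000 + (1−p)·6000 = 15902
34000p + 6000 = 15902
p = (15902 − 6000) / 34000

p = 0.291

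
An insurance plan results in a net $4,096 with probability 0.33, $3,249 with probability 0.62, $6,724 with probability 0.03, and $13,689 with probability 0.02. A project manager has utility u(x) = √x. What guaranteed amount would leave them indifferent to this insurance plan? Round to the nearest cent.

$3,752.79

E[u] = 0.33·√4096 + 0.62·√3249 + 0.03·√6724 + 0.02·√13689 = 0.33·64 + 0.62·57 + 0.03·82 + 0.02·117 = 61.26
CE = (61.26)² = 3752.7876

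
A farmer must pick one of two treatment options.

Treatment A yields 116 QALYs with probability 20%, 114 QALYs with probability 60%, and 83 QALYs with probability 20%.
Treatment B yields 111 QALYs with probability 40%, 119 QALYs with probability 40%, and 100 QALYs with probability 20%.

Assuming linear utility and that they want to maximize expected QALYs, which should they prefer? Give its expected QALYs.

Treatment A = 0.2 × 116 + 0.6 × 114 + 0.2 × 83 = 23.2 + 68.4 + 16.6 = 108.2
Treatment B = 0.4 × 111 + 0.4 × 119 + 0.2 × 100 = 44.4 + 47.6 + 20 = 112

Treatment B (112 QALYs)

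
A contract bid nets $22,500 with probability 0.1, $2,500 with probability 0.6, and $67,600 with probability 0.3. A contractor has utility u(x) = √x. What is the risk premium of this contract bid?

E[u] = 0.1·√22500 + 0.6·√2500 + 0.3·√67600 = 0.1·150 + 0.6·50 + 0.3·260 = 123
CE = (123)² = 15129
Risk premium = EV − CE = 24030 − 15129 = 8901

$8,901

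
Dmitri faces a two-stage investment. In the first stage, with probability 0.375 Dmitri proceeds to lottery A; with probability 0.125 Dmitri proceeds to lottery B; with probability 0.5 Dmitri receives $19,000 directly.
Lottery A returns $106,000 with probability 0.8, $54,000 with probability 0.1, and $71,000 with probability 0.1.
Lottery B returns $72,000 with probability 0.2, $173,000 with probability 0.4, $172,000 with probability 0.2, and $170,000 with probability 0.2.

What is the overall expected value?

$64,987.50

EV(A) = 0.8 × 106000 + 0.1 × 54000 + 0.1 × 71000 = 84800 + 5400 + 7100 = 97300
EV(B) = 0.2 × 72000 + 0.4 × 173000 + 0.2 × 172000 + 0.2 × 170000 = 14400 + 69200 + 34400 + 34000 = 152000
Branch C: 19000 (certain)
Overall = 0.375 × 97300 + 0.125 × 152000 + 0.5 × 19000 = 36487.5 + 19000 + 9500 = 64987.5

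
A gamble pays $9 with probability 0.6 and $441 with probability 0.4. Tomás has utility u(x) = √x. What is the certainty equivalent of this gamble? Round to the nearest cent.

E[u] = 0.6·√9 + 0.4·√441 = 0.6·3 + 0.4·21 = 10.2
CE = (10.2)² = 104.04

$104.04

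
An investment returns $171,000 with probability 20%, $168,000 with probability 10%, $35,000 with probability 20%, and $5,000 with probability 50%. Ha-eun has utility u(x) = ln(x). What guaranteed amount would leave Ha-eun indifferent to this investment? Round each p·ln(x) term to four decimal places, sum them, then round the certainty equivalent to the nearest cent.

$21,253.99

E[u] = 0.2·ln(171000) + 0.1·ln(168000) + 0.2·ln(35000) + 0.5·ln(5000) = 2.4099 + 1.2032 + 2.0926 + 4.2586 = 9.9643
CE = e^9.9643 ≈ 21253.99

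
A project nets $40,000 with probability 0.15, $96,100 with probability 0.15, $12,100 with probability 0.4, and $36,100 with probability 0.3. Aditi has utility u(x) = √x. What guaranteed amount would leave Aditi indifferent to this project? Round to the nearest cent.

E[u] = 0.15·√40000 + 0.15·√96100 + 0.4·√12100 + 0.3·√36100 = 0.15·200 + 0.15·310 + 0.4·110 + 0.3·190 = 177.5
CE = (177.5)² = 31506.25

$31,506.25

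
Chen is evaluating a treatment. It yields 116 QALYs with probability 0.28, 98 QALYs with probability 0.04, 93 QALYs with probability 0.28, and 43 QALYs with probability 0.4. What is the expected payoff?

79.64 QALYs

EV = 0.28 × 116 + 0.04 × 98 + 0.28 × 93 + 0.4 × 43 = 32.48 + 3.92 + 26.04 + 17.2 = 79.64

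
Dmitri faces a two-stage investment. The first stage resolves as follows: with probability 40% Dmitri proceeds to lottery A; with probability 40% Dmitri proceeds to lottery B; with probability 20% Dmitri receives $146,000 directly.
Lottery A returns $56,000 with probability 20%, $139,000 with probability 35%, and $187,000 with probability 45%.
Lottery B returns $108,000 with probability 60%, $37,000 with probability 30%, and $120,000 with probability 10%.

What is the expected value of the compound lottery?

EV(A) = 0.2 × 56000 + 0.35 × 139000 + 0.45 × 187000 = 11200 + 48650 + 84150 = 144000
EV(B) = 0.6 × 108000 + 0.3 × 37000 + 0.1 × 120000 = 64800 + 11100 + 12000 = 87900
Branch C: 146000 (certain)
Overall = 0.4 × 144000 + 0.4 × 87900 + 0.2 × 146000 = 57600 + 35160 + 29200 = 121960

$121,960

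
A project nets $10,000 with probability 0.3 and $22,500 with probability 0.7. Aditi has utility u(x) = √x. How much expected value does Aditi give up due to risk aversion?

E[u] = 0.3·√10000 + 0.7·√22500 = 0.3·100 + 0.7·150 = 135
CE = (135)² = 18225
Risk premium = EV − CE = 18750 − 18225 = 525

$525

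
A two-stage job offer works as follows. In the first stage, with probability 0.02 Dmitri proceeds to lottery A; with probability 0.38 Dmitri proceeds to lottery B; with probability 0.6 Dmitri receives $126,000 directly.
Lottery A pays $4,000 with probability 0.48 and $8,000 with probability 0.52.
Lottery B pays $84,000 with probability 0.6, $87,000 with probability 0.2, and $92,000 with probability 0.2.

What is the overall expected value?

EV(A) = 0.48 × 4000 + 0.52 × 8000 = 1920 + 4160 = 6080
EV(B) = 0.6 × 84000 + 0.2 × 87000 + 0.2 × 92000 = 50400 + 17400 + 18400 = 86200
Branch C: 126000 (certain)
Overall = 0.02 × 6080 + 0.38 × 86200 + 0.6 × 126000 = 121.6 + 32756 + 75600 = 108477.6

$108,477.60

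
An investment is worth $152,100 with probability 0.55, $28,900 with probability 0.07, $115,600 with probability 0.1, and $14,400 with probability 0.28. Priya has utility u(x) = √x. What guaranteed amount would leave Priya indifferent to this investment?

$86,436

E[u] = 0.55·√152100 + 0.07·√28900 + 0.1·√115600 + 0.28·√14400 = 0.55·390 + 0.07·170 + 0.1·340 + 0.28·120 = 294
CE = (294)² = 86436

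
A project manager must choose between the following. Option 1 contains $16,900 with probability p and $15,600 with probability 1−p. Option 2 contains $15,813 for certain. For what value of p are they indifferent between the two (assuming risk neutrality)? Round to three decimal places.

p = 0.164

p·16900 + (1−p)·15600 = 15813
1300p + 15600 = 15813
p = (15813 − 15600) / 1300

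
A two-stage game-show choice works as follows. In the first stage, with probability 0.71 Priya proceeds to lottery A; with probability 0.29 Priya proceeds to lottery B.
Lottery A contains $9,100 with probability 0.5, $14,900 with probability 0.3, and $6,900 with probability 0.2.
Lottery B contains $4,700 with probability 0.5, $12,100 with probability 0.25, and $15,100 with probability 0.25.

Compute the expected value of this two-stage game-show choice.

EV(A) = 0.5 × 9100 + 0.3 × 14900 + 0.2 × 6900 = 4550 + 4470 + 1380 = 10400
EV(B) = 0.5 × 4700 + 0.25 × 12100 + 0.25 × 15100 = 2350 + 3025 + 3775 = 9150
Overall = 0.71 × 10400 + 0.29 × 9150 = 7384 + 2653.5 = 10037.5

$10,037.50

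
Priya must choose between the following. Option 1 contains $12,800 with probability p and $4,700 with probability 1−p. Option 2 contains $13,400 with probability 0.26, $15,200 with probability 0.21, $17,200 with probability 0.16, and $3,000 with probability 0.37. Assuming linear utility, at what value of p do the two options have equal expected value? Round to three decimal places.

EV(Option 2) = 0.26 × 13400 + 0.21 × 15200 + 0.16 × 17200 + 0.37 × 3000 = 3484 + 3192 + 2752 + 1110 = 10538
p·12800 + (1−p)·4700 = 10538
8100p + 4700 = 10538
p = (10538 − 4700) / 8100

p = 0.721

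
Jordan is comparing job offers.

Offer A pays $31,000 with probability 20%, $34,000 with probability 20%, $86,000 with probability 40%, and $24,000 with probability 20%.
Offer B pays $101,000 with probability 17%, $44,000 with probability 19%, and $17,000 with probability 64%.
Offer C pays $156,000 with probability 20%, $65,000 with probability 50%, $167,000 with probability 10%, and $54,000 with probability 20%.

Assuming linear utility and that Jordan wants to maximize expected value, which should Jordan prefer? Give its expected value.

Offer A = 0.2 × 31000 + 0.2 × 34000 + 0.4 × 86000 + 0.2 × 24000 = 6200 + 6800 + 34400 + 4800 = 52200
Offer B = 0.17 × 101000 + 0.19 × 44000 + 0.64 × 17000 = 17170 + 8360 + 10880 = 36410
Offer C = 0.2 × 156000 + 0.5 × 65000 + 0.1 × 167000 + 0.2 × 54000 = 31200 + 32500 + 16700 + 10800 = 91200

Offer C ($91,200)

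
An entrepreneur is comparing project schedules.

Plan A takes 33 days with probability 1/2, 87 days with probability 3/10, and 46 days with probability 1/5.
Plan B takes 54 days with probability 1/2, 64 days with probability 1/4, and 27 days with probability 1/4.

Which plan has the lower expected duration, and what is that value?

Plan B (49.75 days)

Plan A = 1/2 × 33 + 3/10 × 87 + 1/5 × 46 = 16.5 + 26.1 + 9.2 = 51.8
Plan B = 1/2 × 54 + 1/4 × 64 + 1/4 × 27 = 27 + 16 + 6.75 = 49.75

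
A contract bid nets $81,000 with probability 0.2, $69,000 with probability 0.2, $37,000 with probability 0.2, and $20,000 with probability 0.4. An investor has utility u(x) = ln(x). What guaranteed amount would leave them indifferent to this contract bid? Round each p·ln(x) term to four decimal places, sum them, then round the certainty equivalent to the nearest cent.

E[u] = 0.2·ln(81000) + 0.2·ln(69000) + 0.2·ln(37000) + 0.4·ln(20000) = 2.2604 + 2.2284 + 2.1037 + 3.9614 = 10.5539
CE = e^10.5539 ≈ 38326.62

$38,326.62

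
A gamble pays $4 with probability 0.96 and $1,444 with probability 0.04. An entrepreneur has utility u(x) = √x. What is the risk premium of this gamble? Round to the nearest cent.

E[u] = 0.96·√4 + 0.04·√1444 = 0.96·2 + 0.04·38 = 3.44
CE = (3.44)² = 11.8336
Risk premium = EV − CE = 61.6 − 11.8336 = 49.7664

$49.77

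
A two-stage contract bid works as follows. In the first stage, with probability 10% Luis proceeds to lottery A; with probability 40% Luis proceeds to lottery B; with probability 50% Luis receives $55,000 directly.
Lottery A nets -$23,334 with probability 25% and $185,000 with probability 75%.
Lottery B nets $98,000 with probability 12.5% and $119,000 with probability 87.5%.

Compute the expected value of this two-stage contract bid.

EV(A) = 0.25 × (-23334) + 0.75 × 185000 = -5833.5 + 138750 = 132916.5
EV(B) = 0.125 × 98000 + 0.875 × 119000 = 12250 + 104125 = 116375
Branch C: 55000 (certain)
Overall = 0.1 × 132916.5 + 0.4 × 116375 + 0.5 × 55000 = 13291.65 + 46550 + 27500 = 87341.65

$87,341.65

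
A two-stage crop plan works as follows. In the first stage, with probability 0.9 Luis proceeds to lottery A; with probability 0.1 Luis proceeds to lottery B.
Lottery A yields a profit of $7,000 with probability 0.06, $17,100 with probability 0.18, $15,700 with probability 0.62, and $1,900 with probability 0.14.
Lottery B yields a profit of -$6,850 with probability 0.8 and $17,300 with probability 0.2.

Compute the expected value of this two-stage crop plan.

EV(A) = 0.06 × 7000 + 0.18 × 17100 + 0.62 × 15700 + 0.14 × 1900 = 420 + 3078 + 9734 + 266 = 13498
EV(B) = 0.8 × (-6850) + 0.2 × 17300 = -5480 + 3460 = -2020
Overall = 0.9 × 13498 + 0.1 × (-2020) = 12148.2 − 202 = 11946.2

$11,946.20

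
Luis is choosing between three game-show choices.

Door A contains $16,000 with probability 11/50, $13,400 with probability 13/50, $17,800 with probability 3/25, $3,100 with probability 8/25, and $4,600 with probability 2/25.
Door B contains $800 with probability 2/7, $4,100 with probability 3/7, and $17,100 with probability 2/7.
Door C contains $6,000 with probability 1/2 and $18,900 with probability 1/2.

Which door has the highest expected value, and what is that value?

Door C ($12,450)

Door A = 11/50 × 16000 + 13/50 × 13400 + 3/25 × 17800 + 8/25 × 3100 + 2/25 × 4600 = 3520 + 3484 + 2136 + 992 + 368 = 10500
Door B = 2/7 × 800 + 3/7 × 4100 + 2/7 × 17100 = 228.5714 + 1757.1429 + 4885.7143 = 6871.4286
Door C = 1/2 × 6000 + 1/2 × 18900 = 3000 + 9450 = 12450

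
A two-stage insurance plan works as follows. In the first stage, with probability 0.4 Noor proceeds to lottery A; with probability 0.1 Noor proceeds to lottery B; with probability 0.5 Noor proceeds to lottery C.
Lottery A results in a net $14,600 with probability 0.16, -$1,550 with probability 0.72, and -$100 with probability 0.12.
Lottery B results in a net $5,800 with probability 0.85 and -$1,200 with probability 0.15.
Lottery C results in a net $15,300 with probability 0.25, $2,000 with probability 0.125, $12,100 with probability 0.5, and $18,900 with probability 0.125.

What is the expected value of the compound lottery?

EV(A) = 0.16 × 14600 + 0.72 × (-1550) + 0.12 × (-100) = 2336 − 1116 − 12 = 1208
EV(B) = 0.85 × 5800 + 0.15 × (-1200) = 4930 − 180 = 4750
EV(C) = 0.25 × 15300 + 0.125 × 2000 + 0.5 × 12100 + 0.125 × 18900 = 3825 + 250 + 6050 + 2362.5 = 12487.5
Overall = 0.4 × 1208 + 0.1 × 4750 + 0.5 × 12487.5 = 483.2 + 475 + 6243.75 = 7201.95

$7,201.95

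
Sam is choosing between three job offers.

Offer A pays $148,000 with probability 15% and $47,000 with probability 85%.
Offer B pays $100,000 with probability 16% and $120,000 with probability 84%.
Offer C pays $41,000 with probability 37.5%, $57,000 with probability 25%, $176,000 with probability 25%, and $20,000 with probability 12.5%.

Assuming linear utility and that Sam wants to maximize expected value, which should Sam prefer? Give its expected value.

Offer A = 0.15 × 148000 + 0.85 × 47000 = 22200 + 39950 = 62150
Offer B = 0.16 × 100000 + 0.84 × 120000 = 16000 + 100800 = 116800
Offer C = 0.375 × 41000 + 0.25 × 57000 + 0.25 × 176000 + 0.125 × 20000 = 15375 + 14250 + 44000 + 2500 = 76125

Offer B ($116,800)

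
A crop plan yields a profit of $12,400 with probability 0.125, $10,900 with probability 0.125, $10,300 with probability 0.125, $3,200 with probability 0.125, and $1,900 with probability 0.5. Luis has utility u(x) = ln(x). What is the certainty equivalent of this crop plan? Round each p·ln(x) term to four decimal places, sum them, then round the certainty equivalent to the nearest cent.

$3,940.25

E[u] = 0.125·ln(12400) + 0.125·ln(10900) + 0.125·ln(10300) + 0.125·ln(3200) + 0.5·ln(1900) = 1.1782 + 1.1621 + 1.1550 + 1.0089 + 3.7748 = 8.2790
CE = e^8.2790 ≈ 3940.25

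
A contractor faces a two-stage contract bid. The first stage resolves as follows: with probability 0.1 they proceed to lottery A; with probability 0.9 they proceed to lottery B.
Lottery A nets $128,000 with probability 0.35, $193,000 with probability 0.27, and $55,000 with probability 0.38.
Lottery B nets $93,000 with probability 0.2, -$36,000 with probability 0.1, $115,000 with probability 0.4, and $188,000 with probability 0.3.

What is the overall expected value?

EV(A) = 0.35 × 128000 + 0.27 × 193000 + 0.38 × 55000 = 44800 + 52110 + 20900 = 117810
EV(B) = 0.2 × 93000 + 0.1 × (-36000) + 0.4 × 115000 + 0.3 × 188000 = 18600 − 3600 + 46000 + 56400 = 117400
Overall = 0.1 × 117810 + 0.9 × 117400 = 11781 + 105660 = 117441

$117,441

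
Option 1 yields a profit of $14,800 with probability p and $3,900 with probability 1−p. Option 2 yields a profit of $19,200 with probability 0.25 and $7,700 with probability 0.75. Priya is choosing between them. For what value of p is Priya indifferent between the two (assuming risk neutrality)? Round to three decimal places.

EV(Option 2) = 0.25 × 19200 + 0.75 × 7700 = 4800 + 5775 = 10575
p·14800 + (1−p)·3900 = 10575
10900p + 3900 = 10575
p = (10575 − 3900) / 10900

p = 0.612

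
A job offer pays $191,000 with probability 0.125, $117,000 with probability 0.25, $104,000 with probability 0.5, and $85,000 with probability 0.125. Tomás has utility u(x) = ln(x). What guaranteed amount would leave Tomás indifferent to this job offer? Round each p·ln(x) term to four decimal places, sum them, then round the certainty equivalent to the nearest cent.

E[u] = 0.125·ln(191000) + 0.25·ln(117000) + 0.5·ln(104000) + 0.125·ln(85000) = 1.5200 + 2.9175 + 5.7761 + 1.4188 = 11.6324
CE = e^11.6324 ≈ 112690.45

$112,690.45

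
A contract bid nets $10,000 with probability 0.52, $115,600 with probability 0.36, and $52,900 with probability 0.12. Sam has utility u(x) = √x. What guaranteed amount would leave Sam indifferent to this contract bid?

E[u] = 0.52·√10000 + 0.36·√115600 + 0.12·√52900 = 0.52·100 + 0.36·340 + 0.12·230 = 202
CE = (202)² = 40804

$40,804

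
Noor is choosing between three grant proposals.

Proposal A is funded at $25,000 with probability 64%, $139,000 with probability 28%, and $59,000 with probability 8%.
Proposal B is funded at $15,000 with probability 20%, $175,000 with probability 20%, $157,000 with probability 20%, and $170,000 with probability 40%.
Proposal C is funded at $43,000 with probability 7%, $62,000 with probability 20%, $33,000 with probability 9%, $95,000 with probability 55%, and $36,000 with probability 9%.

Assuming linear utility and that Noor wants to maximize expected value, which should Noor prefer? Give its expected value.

Proposal A = 0.64 × 25000 + 0.28 × 139000 + 0.08 × 59000 = 16000 + 38920 + 4720 = 59640
Proposal B = 0.2 × 15000 + 0.2 × 175000 + 0.2 × 157000 + 0.4 × 170000 = 3000 + 35000 + 31400 + 68000 = 137400
Proposal C = 0.07 × 43000 + 0.2 × 62000 + 0.09 × 33000 + 0.55 × 95000 + 0.09 × 36000 = 3010 + 12400 + 2970 + 52250 + 3240 = 73870

Proposal B ($137,400)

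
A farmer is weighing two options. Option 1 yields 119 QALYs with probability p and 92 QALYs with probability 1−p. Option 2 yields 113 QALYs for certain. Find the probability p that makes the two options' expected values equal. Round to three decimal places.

p·119 + (1−p)·92 = 113
27p + 92 = 113
p = (113 − 92) / 27

p = 0.778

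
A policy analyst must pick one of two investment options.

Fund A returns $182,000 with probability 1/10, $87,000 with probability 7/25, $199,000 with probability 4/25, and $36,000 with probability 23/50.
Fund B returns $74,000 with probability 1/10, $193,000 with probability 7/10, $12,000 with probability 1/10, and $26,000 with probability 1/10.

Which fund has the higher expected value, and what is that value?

Fund B ($146,300)

Fund A = 1/10 × 182000 + 7/25 × 87000 + 4/25 × 199000 + 23/50 × 36000 = 18200 + 24360 + 31840 + 16560 = 90960
Fund B = 1/10 × 74000 + 7/10 × 193000 + 1/10 × 12000 + 1/10 × 26000 = 7400 + 135100 + 1200 + 2600 = 146300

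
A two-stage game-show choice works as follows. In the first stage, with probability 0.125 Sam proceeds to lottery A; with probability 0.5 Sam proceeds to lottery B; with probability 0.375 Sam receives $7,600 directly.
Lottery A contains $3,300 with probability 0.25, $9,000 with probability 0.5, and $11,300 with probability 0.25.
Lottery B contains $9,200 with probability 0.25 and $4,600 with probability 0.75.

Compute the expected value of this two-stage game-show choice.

EV(A) = 0.25 × 3300 + 0.5 × 9000 + 0.25 × 11300 = 825 + 4500 + 2825 = 8150
EV(B) = 0.25 × 9200 + 0.75 × 4600 = 2300 + 3450 = 5750
Branch C: 7600 (certain)
Overall = 0.125 × 8150 + 0.5 × 5750 + 0.375 × 7600 = 1018.75 + 2875 + 2850 = 6743.75

$6,743.75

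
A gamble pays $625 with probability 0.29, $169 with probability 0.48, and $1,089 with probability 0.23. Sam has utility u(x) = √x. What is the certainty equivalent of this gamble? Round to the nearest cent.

E[u] = 0.29·√625 + 0.48·√169 + 0.23·√1089 = 0.29·25 + 0.48·13 + 0.23·33 = 21.08
CE = (21.08)² = 444.3664

$444.37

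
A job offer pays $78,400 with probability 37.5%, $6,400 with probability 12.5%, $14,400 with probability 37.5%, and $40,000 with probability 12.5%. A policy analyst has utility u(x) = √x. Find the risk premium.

E[u] = 0.375·√78400 + 0.125·√6400 + 0.375·√14400 + 0.125·√40000 = 0.375·280 + 0.125·80 + 0.375·120 + 0.125·200 = 185
CE = (185)² = 34225
Risk premium = EV − CE = 40600 − 34225 = 6375

$6,375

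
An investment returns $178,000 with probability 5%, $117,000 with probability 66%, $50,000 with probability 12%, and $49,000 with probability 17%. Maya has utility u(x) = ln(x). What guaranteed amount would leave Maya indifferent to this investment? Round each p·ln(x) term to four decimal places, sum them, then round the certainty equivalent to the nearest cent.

$93,060.03

E[u] = 0.05·ln(178000) + 0.66·ln(117000) + 0.12·ln(50000) + 0.17·ln(49000) = 0.6045 + 7.7022 + 1.2984 + 1.8359 = 11.4410
CE = e^11.4410 ≈ 93060.03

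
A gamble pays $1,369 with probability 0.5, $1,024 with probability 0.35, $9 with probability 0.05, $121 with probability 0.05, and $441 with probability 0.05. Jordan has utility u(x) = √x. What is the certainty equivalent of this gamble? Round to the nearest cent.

E[u] = 0.5·√1369 + 0.35·√1024 + 0.05·√9 + 0.05·√121 + 0.05·√441 = 0.5·37 + 0.35·32 + 0.05·3 + 0.05·11 + 0.05·21 = 31.45
CE = (31.45)² = 989.1025

$989.10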